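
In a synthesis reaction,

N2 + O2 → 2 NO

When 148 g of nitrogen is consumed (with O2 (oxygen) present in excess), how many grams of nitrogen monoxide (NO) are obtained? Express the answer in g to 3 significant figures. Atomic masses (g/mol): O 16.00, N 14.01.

317 g

M(N2) = 2(14.01) = 28.02 g/mol.
M(NO) = 14.01 + 16.00 = 30.01 g/mol.
n(N2) = 148.0 g / 28.02 g/mol = 5.282 mol.
From the equation the N2:NO mole ratio is 1:2, so n(NO) = 5.282 × 2/1 = 10.56 mol.
Mass of NO = 10.56 mol × 30.01 g/mol = 317.0 g.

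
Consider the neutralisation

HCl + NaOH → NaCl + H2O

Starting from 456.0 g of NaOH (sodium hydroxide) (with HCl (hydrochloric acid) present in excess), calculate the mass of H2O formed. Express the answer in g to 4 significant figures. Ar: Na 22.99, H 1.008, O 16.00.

205.4 g

M(NaOH) = 22.99 + 16.00 + 1.008 = 39.998 g/mol.
M(H2O) = 2(1.008) + 16.00 = 18.016 g/mol.
n(NaOH) = 456.00 g / 39.998 g/mol = 11.401 mol.
From the equation the NaOH:H2O mole ratio is 1:1, so n(H2O) = 11.401 × 1/1 = 11.401 mol.
Mass of H2O = 11.401 mol × 18.016 g/mol = 205.39 g.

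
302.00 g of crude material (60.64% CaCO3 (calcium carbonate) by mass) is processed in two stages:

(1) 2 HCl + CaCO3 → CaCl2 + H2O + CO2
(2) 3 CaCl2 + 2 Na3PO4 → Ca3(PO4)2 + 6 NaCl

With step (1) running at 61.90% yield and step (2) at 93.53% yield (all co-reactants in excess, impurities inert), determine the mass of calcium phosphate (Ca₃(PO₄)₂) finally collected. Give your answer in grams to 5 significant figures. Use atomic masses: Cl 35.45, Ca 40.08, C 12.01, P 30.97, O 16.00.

109.52 g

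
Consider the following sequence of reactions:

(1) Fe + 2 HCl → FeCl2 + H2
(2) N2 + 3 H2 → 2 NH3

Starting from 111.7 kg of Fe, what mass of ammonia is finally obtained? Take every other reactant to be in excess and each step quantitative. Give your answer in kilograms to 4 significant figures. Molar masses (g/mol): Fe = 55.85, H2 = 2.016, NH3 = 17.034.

111.7 kg = 111700 g.
n(Fe) = 111700 / 55.85 = 2000.0 mol.
Step 1 gives a 1:1 ratio of Fe to H2, so n(H2) = 2000.0 mol.
In step 2 the H2:NH3 ratio is 3:2, so n(NH3) = 1333.3 mol.
Mass of NH3 = 1333.3 × 17.034 = 22712 g = 22.71 kg.

22.71 kg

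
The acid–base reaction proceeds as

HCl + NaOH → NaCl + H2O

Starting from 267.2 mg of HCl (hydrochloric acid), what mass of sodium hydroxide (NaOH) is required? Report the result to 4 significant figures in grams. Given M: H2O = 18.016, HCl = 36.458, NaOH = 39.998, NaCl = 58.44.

Convert: 267.2 mg = 0.26720 g.
n(HCl) = 0.26720 g / 36.458 g/mol = 0.0073290 mol.
From the equation the HCl:NaOH mole ratio is 1:1, so n(NaOH) = 0.0073290 × 1/1 = 0.0073290 mol.
Mass of NaOH = 0.0073290 mol × 39.998 g/mol = 0.29314 g.

0.2931 g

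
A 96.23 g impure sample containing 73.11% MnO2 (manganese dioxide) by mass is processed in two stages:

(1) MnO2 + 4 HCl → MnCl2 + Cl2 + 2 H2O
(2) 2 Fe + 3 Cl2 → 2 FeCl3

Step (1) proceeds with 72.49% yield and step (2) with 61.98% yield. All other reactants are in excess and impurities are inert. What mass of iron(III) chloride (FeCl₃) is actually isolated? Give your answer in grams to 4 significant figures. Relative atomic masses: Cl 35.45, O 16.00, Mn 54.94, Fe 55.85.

39.31 g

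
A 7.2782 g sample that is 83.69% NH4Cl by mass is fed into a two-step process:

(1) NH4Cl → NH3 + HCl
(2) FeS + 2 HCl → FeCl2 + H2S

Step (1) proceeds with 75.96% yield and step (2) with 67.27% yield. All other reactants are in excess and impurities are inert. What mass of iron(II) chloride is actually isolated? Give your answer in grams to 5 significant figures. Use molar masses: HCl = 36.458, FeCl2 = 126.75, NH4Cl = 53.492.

3.6875 g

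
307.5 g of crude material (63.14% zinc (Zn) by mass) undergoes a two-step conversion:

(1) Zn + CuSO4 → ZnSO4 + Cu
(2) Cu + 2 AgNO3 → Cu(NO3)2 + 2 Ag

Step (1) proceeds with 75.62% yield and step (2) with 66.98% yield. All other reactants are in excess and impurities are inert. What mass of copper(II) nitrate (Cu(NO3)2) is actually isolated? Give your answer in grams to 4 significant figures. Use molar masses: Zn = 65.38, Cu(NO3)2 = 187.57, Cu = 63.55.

282.1 g

Pure Zn = 307.5 × 0.6314 = 194.16 g.
n(Zn) = 194.16 / 65.38 = 2.9696 mol.
Step 1 (Zn:Cu = 1:1): theoretical n(Cu) = 2.9696 mol; at 75.62% yield, n(Cu) = 2.2456 mol.
Step 2 (Cu:Cu(NO3)2 = 1:1): theoretical n(Cu(NO3)2) = 2.2456 mol, so theoretical mass = 2.2456 × 187.57 = 421.22 g.
At 66.98% yield, actual mass of Cu(NO3)2 = 421.22 × 0.6698 = 282.13 g.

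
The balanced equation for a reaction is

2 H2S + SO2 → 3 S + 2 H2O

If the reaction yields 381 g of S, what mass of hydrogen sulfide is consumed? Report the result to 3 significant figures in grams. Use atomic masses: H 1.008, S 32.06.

M(S) = 32.06 g/mol.
M(H2S) = 2(1.008) + 32.06 = 34.076 g/mol.
n(S) = 381.0 g / 32.06 g/mol = 11.88 mol.
From the equation the S:H2S mole ratio is 3:2, so n(H2S) = 11.88 × 2/3 = 7.923 mol.
Mass of H2S = 7.923 mol × 34.076 g/mol = 270.0 g.

270 g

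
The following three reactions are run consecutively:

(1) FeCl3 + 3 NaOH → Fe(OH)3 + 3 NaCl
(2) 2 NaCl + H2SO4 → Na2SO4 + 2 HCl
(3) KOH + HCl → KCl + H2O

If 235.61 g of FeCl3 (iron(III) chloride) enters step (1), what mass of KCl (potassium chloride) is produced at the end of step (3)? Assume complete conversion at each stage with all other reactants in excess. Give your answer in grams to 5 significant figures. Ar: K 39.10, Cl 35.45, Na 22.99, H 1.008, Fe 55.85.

324.87 g

M(FeCl3) = 55.85 + 3(35.45) = 162.20 g/mol.
M(KCl) = 39.10 + 35.45 = 74.55 g/mol.
n(FeCl3) = 235.61 / 162.20 = 1.45259 mol.
Reaction (1): FeCl3→NaCl ratio 1:3 ⇒ n(NaCl) = 4.35777 mol.
Reaction (2): NaCl→HCl ratio 2:2 ⇒ n(HCl) = 4.35777 mol.
Reaction (3): HCl→KCl ratio 1:1 ⇒ n(KCl) = 4.35777 mol.
Mass of KCl = 4.35777 × 74.55 = 324.872 g.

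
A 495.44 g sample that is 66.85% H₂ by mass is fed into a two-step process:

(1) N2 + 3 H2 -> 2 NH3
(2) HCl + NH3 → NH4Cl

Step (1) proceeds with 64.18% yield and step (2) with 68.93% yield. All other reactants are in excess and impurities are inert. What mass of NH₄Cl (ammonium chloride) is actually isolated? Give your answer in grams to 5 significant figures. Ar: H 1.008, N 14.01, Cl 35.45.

2591.8 g

Pure H2 = 495.44 × 0.6685 = 331.202 g.
M(H2) = 2(1.008) = 2.016 g/mol.
M(NH4Cl) = 14.01 + 4(1.008) + 35.45 = 53.492 g/mol.
n(H2) = 331.202 / 2.016 = 164.287 mol.
Step 1 (H2:NH3 = 3:2): theoretical n(NH3) = 109.524 mol; at 64.18% yield, n(NH3) = 70.2927 mol.
Step 2 (NH3:NH4Cl = 1:1): theoretical n(NH4Cl) = 70.2927 mol, so theoretical mass = 70.2927 × 53.492 = 3760.10 g.
At 68.93% yield, actual mass of NH4Cl = 3760.10 × 0.6893 = 2591.84 g.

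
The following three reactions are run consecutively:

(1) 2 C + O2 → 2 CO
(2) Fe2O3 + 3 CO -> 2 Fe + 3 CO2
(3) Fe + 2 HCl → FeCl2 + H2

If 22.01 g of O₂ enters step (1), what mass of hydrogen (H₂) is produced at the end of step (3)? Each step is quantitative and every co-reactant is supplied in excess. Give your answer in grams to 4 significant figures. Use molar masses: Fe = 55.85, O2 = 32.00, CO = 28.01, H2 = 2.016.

1.849 g

n(O2) = 22.01 / 32.00 = 0.68781 mol.
Reaction (1): O2→CO ratio 1:2 ⇒ n(CO) = 1.3756 mol.
Reaction (2): CO→Fe ratio 3:2 ⇒ n(Fe) = 0.91708 mol.
Reaction (3): Fe→H2 ratio 1:1 ⇒ n(H2) = 0.91708 mol.
Mass of H2 = 0.91708 × 2.016 = 1.8488 g.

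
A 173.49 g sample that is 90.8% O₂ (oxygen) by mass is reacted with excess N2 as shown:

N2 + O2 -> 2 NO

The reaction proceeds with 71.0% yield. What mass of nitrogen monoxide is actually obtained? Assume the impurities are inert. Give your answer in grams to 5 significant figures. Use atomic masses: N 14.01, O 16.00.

Pure O2 available = 173.49 g × 0.908 = 157.529 g.
M(O2) = 2(16.00) = 32.00 g/mol.
M(NO) = 14.01 + 16.00 = 30.01 g/mol.
n(O2) = 157.529 g / 32.00 g/mol = 4.92278 mol.
From the equation the O2:NO mole ratio is 1:2, so n(NO) = 4.92278 × 2/1 = 9.84556 mol.
Mass of NO = 9.84556 mol × 30.01 g/mol = 295.465 g.
Actual mass collected = 295.465 g × 0.710 = 209.780 g.

209.78 g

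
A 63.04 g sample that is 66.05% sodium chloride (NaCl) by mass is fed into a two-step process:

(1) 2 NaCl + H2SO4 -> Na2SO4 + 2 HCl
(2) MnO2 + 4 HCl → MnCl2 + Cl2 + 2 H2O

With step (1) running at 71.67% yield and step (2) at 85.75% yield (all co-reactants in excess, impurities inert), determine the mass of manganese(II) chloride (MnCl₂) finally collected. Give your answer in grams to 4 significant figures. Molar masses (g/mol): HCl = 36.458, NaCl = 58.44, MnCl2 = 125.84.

13.78 g

Pure NaCl = 63.04 × 0.6605 = 41.638 g.
n(NaCl) = 41.638 / 58.44 = 0.71249 mol.
Step 1 (NaCl:HCl = 2:2): theoretical n(HCl) = 0.71249 mol; at 71.67% yield, n(HCl) = 0.51064 mol.
Step 2 (HCl:MnCl2 = 4:1): theoretical n(MnCl2) = 0.12766 mol, so theoretical mass = 0.12766 × 125.84 = 16.065 g.
At 85.75% yield, actual mass of MnCl2 = 16.065 × 0.8575 = 13.776 g.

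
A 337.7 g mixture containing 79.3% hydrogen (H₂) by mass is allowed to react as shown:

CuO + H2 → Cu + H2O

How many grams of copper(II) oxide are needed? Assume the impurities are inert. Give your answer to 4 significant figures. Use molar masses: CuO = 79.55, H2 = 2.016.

Mass of pure H2 = 337.7 g × 0.793 = 267.80 g.
n(H2) = 267.80 g / 2.016 g/mol = 132.84 mol.
From the equation the H2:CuO mole ratio is 1:1, so n(CuO) = 132.84 × 1/1 = 132.84 mol.
Mass of CuO = 132.84 mol × 79.55 g/mol = 10567 g.

10570 g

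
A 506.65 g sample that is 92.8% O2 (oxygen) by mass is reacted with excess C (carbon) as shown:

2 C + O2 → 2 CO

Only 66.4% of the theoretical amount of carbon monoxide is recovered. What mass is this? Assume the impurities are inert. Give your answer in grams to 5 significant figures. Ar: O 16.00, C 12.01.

546.53 g

Pure O2 available = 506.65 g × 0.928 = 470.171 g.
M(O2) = 2(16.00) = 32.00 g/mol.
M(CO) = 12.01 + 16.00 = 28.01 g/mol.
n(O2) = 470.171 g / 32.00 g/mol = 14.6928 mol.
From the equation the O2:CO mole ratio is 1:2, so n(CO) = 14.6928 × 2/1 = 29.3857 mol.
Mass of CO = 29.3857 mol × 28.01 g/mol = 823.093 g.
Actual mass collected = 823.093 g × 0.664 = 546.534 g.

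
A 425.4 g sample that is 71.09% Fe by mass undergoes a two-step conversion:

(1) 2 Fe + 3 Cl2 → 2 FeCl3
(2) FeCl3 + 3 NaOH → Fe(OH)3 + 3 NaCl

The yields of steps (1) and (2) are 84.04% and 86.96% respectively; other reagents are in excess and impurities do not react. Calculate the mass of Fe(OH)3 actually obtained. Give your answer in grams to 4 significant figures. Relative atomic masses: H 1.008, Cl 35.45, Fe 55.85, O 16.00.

422.9 g

Pure Fe = 425.4 × 0.7109 = 302.42 g.
M(Fe) = 55.85 g/mol.
M(Fe(OH)3) = 55.85 + 3(16.00) + 3(1.008) = 106.874 g/mol.
n(Fe) = 302.42 / 55.85 = 5.4148 mol.
Step 1 (Fe:FeCl3 = 2:2): theoretical n(FeCl3) = 5.4148 mol; at 84.04% yield, n(FeCl3) = 4.5506 mol.
Step 2 (FeCl3:Fe(OH)3 = 1:1): theoretical n(Fe(OH)3) = 4.5506 mol, so theoretical mass = 4.5506 × 106.874 = 486.34 g.
At 86.96% yield, actual mass of Fe(OH)3 = 486.34 × 0.8696 = 422.92 g.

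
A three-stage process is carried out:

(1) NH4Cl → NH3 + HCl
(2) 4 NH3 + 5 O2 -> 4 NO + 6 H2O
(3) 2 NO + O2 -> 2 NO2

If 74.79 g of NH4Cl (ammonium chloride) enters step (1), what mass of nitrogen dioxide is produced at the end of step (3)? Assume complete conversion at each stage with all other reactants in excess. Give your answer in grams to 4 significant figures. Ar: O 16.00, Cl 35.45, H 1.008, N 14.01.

64.33 g

M(NH4Cl) = 14.01 + 4(1.008) + 35.45 = 53.492 g/mol.
M(NO2) = 14.01 + 2(16.00) = 46.01 g/mol.
n(NH4Cl) = 74.79 / 53.492 = 1.3982 mol.
Reaction (1): NH4Cl→NH3 ratio 1:1 ⇒ n(NH3) = 1.3982 mol.
Reaction (2): NH3→NO ratio 4:4 ⇒ n(NO) = 1.3982 mol.
Reaction (3): NO→NO2 ratio 2:2 ⇒ n(NO2) = 1.3982 mol.
Mass of NO2 = 1.3982 × 46.01 = 64.329 g.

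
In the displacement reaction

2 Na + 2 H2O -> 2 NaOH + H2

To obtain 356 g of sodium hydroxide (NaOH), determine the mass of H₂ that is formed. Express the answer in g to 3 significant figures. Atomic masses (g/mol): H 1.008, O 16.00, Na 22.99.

M(NaOH) = 22.99 + 16.00 + 1.008 = 39.998 g/mol.
M(H2) = 2(1.008) = 2.016 g/mol.
n(NaOH) = 356.0 g / 39.998 g/mol = 8.900 mol.
From the equation the NaOH:H2 mole ratio is 2:1, so n(H2) = 8.900 × 1/2 = 4.450 mol.
Mass of H2 = 4.450 mol × 2.016 g/mol = 8.972 g.

8.97 g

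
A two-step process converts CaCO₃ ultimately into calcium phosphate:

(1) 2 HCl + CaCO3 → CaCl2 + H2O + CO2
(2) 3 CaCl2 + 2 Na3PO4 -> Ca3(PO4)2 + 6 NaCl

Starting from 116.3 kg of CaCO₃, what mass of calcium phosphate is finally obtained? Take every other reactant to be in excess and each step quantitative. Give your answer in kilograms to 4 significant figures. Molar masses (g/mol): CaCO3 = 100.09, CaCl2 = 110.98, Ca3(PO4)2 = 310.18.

116.3 kg = 116300 g.
n(CaCO3) = 116300 / 100.09 = 1162.0 mol.
Step 1 gives a 1:1 ratio of CaCO3 to CaCl2, so n(CaCl2) = 1162.0 mol.
In step 2 the CaCl2:Ca3(PO4)2 ratio is 3:1, so n(Ca3(PO4)2) = 387.32 mol.
Mass of Ca3(PO4)2 = 387.32 × 310.18 = 120140 g = 120.1 kg.

120.1 kg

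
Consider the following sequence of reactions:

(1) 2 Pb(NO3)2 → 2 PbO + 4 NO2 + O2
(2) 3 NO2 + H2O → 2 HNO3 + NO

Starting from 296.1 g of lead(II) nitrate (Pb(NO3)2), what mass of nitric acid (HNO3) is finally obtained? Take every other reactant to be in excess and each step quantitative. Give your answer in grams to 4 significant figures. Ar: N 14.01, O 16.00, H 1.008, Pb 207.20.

M(Pb(NO3)2) = 207.20 + 2(14.01) + 6(16.00) = 331.22 g/mol.
M(HNO3) = 1.008 + 14.01 + 3(16.00) = 63.018 g/mol.
n(Pb(NO3)2) = 296.10 / 331.22 = 0.89397 mol.
Step 1 gives a 2:4 ratio of Pb(NO3)2 to NO2, so n(NO2) = 1.7879 mol.
In step 2 the NO2:HNO3 ratio is 3:2, so n(HNO3) = 1.1920 mol.
Mass of HNO3 = 1.1920 × 63.018 = 75.115 g.

75.11 g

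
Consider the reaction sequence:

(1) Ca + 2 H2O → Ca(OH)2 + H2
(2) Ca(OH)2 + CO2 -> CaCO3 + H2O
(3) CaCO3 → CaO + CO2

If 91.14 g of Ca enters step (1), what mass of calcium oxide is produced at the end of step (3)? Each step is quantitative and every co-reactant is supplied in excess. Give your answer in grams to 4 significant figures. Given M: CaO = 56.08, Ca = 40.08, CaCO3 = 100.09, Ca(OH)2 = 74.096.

127.5 g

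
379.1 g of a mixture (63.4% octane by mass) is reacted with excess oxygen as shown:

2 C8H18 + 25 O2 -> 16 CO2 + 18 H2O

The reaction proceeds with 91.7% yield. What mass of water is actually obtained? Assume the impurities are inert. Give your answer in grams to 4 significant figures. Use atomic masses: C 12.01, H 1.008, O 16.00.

312.9 g

Pure C8H18 available = 379.1 g × 0.634 = 240.35 g.
M(C8H18) = 8(12.01) + 18(1.008) = 114.224 g/mol.
M(H2O) = 2(1.008) + 16.00 = 18.016 g/mol.
n(C8H18) = 240.35 g / 114.224 g/mol = 2.1042 mol.
From the equation the C8H18:H2O mole ratio is 2:18, so n(H2O) = 2.1042 × 18/2 = 18.938 mol.
Mass of H2O = 18.938 mol × 18.016 g/mol = 341.18 g.
Actual mass collected = 341.18 g × 0.917 = 312.86 g.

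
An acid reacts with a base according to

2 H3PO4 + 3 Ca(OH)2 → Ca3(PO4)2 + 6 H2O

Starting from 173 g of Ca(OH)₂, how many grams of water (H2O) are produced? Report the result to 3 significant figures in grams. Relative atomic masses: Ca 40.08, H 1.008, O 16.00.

M(Ca(OH)2) = 40.08 + 2(16.00) + 2(1.008) = 74.096 g/mol.
M(H2O) = 2(1.008) + 16.00 = 18.016 g/mol.
n(Ca(OH)2) = 173.0 g / 74.096 g/mol = 2.335 mol.
From the equation the Ca(OH)2:H2O mole ratio is 3:6, so n(H2O) = 2.335 × 6/3 = 4.670 mol.
Mass of H2O = 4.670 mol × 18.016 g/mol = 84.13 g.

84.1 g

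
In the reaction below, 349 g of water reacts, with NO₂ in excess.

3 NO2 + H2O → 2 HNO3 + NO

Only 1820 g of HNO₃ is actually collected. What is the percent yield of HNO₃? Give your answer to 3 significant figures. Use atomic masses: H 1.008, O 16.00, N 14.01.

74.5 %

M(H2O) = 2(1.008) + 16.00 = 18.016 g/mol.
M(HNO3) = 1.008 + 14.01 + 3(16.00) = 63.018 g/mol.
n(H2O) = 349.0 g / 18.016 g/mol = 19.37 mol.
From the equation the H2O:HNO3 mole ratio is 1:2, so n(HNO3) = 19.37 × 2/1 = 38.74 mol.
Mass of HNO3 = 38.74 mol × 63.018 g/mol = 2442 g.
This is the theoretical yield. Percent yield = 1820 g / 2442 g × 100% = 74.54%.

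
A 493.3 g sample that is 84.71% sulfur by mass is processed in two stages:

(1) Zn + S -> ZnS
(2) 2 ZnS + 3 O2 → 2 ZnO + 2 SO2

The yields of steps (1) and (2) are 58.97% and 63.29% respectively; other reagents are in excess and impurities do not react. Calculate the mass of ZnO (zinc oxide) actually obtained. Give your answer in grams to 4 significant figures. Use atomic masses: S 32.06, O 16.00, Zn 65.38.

Pure S = 493.3 × 0.8471 = 417.87 g.
M(S) = 32.06 g/mol.
M(ZnO) = 65.38 + 16.00 = 81.38 g/mol.
n(S) = 417.87 / 32.06 = 13.034 mol.
Step 1 (S:ZnS = 1:1): theoretical n(ZnS) = 13.034 mol; at 58.97% yield, n(ZnS) = 7.6862 mol.
Step 2 (ZnS:ZnO = 2:2): theoretical n(ZnO) = 7.6862 mol, so theoretical mass = 7.6862 × 81.38 = 625.51 g.
At 63.29% yield, actual mass of ZnO = 625.51 × 0.6329 = 395.88 g.

395.9 g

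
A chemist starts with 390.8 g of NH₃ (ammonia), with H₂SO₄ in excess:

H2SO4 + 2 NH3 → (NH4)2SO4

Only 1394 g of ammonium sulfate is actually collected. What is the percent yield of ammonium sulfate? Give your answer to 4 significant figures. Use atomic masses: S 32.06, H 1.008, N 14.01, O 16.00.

91.96 %

M(NH3) = 14.01 + 3(1.008) = 17.034 g/mol.
M((NH4)2SO4) = 2(14.01) + 8(1.008) + 32.06 + 4(16.00) = 132.144 g/mol.
n(NH3) = 390.80 g / 17.034 g/mol = 22.942 mol.
From the equation the NH3:(NH4)2SO4 mole ratio is 2:1, so n((NH4)2SO4) = 22.942 × 1/2 = 11.471 mol.
Mass of (NH4)2SO4 = 11.471 mol × 132.144 g/mol = 1515.8 g.
This is the theoretical yield. Percent yield = 1394 g / 1515.8 g × 100% = 91.962%.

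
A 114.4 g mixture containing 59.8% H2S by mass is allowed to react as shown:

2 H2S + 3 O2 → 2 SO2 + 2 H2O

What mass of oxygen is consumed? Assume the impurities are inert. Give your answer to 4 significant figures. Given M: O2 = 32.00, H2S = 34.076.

96.37 g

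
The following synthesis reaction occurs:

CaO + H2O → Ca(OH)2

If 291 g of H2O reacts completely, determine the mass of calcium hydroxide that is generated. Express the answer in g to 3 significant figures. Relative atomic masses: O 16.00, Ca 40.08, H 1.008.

M(H2O) = 2(1.008) + 16.00 = 18.016 g/mol.
M(Ca(OH)2) = 40.08 + 2(16.00) + 2(1.008) = 74.096 g/mol.
n(H2O) = 291.0 g / 18.016 g/mol = 16.15 mol.
From the equation the H2O:Ca(OH)2 mole ratio is 1:1, so n(Ca(OH)2) = 16.15 × 1/1 = 16.15 mol.
Mass of Ca(OH)2 = 16.15 mol × 74.096 g/mol = 1197 g.

1200 g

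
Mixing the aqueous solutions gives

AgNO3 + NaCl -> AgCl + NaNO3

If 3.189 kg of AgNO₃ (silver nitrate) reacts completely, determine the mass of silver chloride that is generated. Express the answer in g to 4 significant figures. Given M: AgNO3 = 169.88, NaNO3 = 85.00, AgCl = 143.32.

Convert: 3.189 kg = 3189.0 g.
n(AgNO3) = 3189.0 g / 169.88 g/mol = 18.772 mol.
From the equation the AgNO3:AgCl mole ratio is 1:1, so n(AgCl) = 18.772 × 1/1 = 18.772 mol.
Mass of AgCl = 18.772 mol × 143.32 g/mol = 2690.4 g.

2690 g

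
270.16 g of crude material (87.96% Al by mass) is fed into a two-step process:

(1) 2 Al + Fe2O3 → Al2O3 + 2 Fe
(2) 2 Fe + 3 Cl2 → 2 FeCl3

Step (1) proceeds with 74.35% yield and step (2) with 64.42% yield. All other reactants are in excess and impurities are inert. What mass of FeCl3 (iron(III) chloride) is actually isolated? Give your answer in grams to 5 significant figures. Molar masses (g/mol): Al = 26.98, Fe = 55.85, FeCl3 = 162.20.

Pure Al = 270.16 × 0.8796 = 237.633 g.
n(Al) = 237.633 / 26.98 = 8.80774 mol.
Step 1 (Al:Fe = 2:2): theoretical n(Fe) = 8.80774 mol; at 74.35% yield, n(Fe) = 6.54855 mol.
Step 2 (Fe:FeCl3 = 2:2): theoretical n(FeCl3) = 6.54855 mol, so theoretical mass = 6.54855 × 162.20 = 1062.18 g.
At 64.42% yield, actual mass of FeCl3 = 1062.18 × 0.6442 = 684.253 g.

684.25 g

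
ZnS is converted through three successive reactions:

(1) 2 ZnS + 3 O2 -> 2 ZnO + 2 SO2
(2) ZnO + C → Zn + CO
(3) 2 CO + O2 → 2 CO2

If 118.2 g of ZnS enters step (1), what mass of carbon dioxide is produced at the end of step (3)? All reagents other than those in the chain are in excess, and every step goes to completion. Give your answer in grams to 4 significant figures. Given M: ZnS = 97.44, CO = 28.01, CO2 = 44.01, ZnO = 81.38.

53.39 g

n(ZnS) = 118.2 / 97.44 = 1.2131 mol.
Reaction (1): ZnS→ZnO ratio 2:2 ⇒ n(ZnO) = 1.2131 mol.
Reaction (2): ZnO→CO ratio 1:1 ⇒ n(CO) = 1.2131 mol.
Reaction (3): CO→CO2 ratio 2:2 ⇒ n(CO2) = 1.2131 mol.
Mass of CO2 = 1.2131 × 44.01 = 53.387 g.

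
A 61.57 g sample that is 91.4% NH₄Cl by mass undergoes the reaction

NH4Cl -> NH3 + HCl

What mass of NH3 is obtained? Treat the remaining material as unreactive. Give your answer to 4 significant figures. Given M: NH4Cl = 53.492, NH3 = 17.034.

17.92 g

Mass of pure NH4Cl = 61.57 g × 0.914 = 56.275 g.
n(NH4Cl) = 56.275 g / 53.492 g/mol = 1.0520 mol.
From the equation the NH4Cl:NH3 mole ratio is 1:1, so n(NH3) = 1.0520 × 1/1 = 1.0520 mol.
Mass of NH3 = 1.0520 mol × 17.034 g/mol = 17.920 g.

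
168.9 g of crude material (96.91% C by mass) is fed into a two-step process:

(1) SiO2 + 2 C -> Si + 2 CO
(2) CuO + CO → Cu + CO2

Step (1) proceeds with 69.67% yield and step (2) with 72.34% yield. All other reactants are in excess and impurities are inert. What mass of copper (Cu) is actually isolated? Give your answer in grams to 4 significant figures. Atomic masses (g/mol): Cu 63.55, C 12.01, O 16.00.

Pure C = 168.9 × 0.9691 = 163.68 g.
M(C) = 12.01 g/mol.
M(Cu) = 63.55 g/mol.
n(C) = 163.68 / 12.01 = 13.629 mol.
Step 1 (C:CO = 2:2): theoretical n(CO) = 13.629 mol; at 69.67% yield, n(CO) = 9.4951 mol.
Step 2 (CO:Cu = 1:1): theoretical n(Cu) = 9.4951 mol, so theoretical mass = 9.4951 × 63.55 = 603.42 g.
At 72.34% yield, actual mass of Cu = 603.42 × 0.7234 = 436.51 g.

436.5 g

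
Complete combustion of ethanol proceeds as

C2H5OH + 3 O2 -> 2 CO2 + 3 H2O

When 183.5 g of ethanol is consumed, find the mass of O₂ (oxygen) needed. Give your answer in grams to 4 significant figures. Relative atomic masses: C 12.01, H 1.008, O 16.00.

M(C2H5OH) = 2(12.01) + 6(1.008) + 16.00 = 46.068 g/mol.
M(O2) = 2(16.00) = 32.00 g/mol.
n(C2H5OH) = 183.50 g / 46.068 g/mol = 3.9832 mol.
From the equation the C2H5OH:O2 mole ratio is 1:3, so n(O2) = 3.9832 × 3/1 = 11.950 mol.
Mass of O2 = 11.950 mol × 32.00 g/mol = 382.39 g.

382.4 g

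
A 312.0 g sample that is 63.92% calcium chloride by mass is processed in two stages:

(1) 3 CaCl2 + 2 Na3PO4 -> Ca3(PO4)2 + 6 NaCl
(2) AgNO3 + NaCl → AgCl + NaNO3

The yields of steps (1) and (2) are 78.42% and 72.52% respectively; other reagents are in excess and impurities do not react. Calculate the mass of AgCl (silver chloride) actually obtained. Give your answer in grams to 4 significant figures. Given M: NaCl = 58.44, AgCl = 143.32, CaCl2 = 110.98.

292.9 g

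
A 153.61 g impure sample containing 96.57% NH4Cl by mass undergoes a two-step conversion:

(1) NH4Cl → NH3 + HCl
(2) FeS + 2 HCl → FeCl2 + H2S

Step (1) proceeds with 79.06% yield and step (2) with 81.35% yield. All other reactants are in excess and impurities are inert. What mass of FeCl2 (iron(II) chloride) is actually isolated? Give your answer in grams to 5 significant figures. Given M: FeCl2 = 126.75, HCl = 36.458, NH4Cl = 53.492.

113.03 g

Pure NH4Cl = 153.61 × 0.9657 = 148.341 g.
n(NH4Cl) = 148.341 / 53.492 = 2.77315 mol.
Step 1 (NH4Cl:HCl = 1:1): theoretical n(HCl) = 2.77315 mol; at 79.06% yield, n(HCl) = 2.19245 mol.
Step 2 (HCl:FeCl2 = 2:1): theoretical n(FeCl2) = 1.09622 mol, so theoretical mass = 1.09622 × 126.75 = 138.947 g.
At 81.35% yield, actual mass of FeCl2 = 138.947 × 0.8135 = 113.033 g.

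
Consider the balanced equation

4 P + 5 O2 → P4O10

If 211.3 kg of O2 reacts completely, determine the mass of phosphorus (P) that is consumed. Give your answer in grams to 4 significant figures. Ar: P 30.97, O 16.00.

M(O2) = 2(16.00) = 32.00 g/mol.
M(P) = 30.97 g/mol.
Convert: 211.3 kg = 211300 g.
n(O2) = 211300 g / 32.00 g/mol = 6603.1 mol.
From the equation the O2:P mole ratio is 5:4, so n(P) = 6603.1 × 4/5 = 5282.5 mol.
Mass of P = 5282.5 mol × 30.97 g/mol = 163600 g.

163600 g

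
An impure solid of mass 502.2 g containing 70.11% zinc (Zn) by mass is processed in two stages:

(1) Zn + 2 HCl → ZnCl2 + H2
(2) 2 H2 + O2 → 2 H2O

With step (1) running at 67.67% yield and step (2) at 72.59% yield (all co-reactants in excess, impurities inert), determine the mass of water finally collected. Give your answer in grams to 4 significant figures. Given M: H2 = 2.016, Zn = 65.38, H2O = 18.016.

Pure Zn = 502.2 × 0.7011 = 352.09 g.
n(Zn) = 352.09 / 65.38 = 5.3853 mol.
Step 1 (Zn:H2 = 1:1): theoretical n(H2) = 5.3853 mol; at 67.67% yield, n(H2) = 3.6442 mol.
Step 2 (H2:H2O = 2:2): theoretical n(H2O) = 3.6442 mol, so theoretical mass = 3.6442 × 18.016 = 65.655 g.
At 72.59% yield, actual mass of H2O = 65.655 × 0.7259 = 47.659 g.

47.66 g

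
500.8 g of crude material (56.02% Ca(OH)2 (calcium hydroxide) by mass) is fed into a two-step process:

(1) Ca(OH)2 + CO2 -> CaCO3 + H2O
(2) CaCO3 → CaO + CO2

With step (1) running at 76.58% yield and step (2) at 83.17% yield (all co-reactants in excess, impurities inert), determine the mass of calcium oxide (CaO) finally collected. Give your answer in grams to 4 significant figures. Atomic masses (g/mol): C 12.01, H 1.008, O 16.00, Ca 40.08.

Pure Ca(OH)2 = 500.8 × 0.5602 = 280.55 g.
M(Ca(OH)2) = 40.08 + 2(16.00) + 2(1.008) = 74.096 g/mol.
M(CaO) = 40.08 + 16.00 = 56.08 g/mol.
n(Ca(OH)2) = 280.55 / 74.096 = 3.7863 mol.
Step 1 (Ca(OH)2:CaCO3 = 1:1): theoretical n(CaCO3) = 3.7863 mol; at 76.58% yield, n(CaCO3) = 2.8995 mol.
Step 2 (CaCO3:CaO = 1:1): theoretical n(CaO) = 2.8995 mol, so theoretical mass = 2.8995 × 56.08 = 162.61 g.
At 83.17% yield, actual mass of CaO = 162.61 × 0.8317 = 135.24 g.

135.2 g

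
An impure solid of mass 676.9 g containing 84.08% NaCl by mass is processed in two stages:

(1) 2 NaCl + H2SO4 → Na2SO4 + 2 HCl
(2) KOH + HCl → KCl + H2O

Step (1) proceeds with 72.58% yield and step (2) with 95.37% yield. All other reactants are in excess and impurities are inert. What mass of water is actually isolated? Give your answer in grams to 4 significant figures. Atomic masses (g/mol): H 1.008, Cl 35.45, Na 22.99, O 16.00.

121.4 g

Pure NaCl = 676.9 × 0.8408 = 569.14 g.
M(NaCl) = 22.99 + 35.45 = 58.44 g/mol.
M(H2O) = 2(1.008) + 16.00 = 18.016 g/mol.
n(NaCl) = 569.14 / 58.44 = 9.7388 mol.
Step 1 (NaCl:HCl = 2:2): theoretical n(HCl) = 9.7388 mol; at 72.58% yield, n(HCl) = 7.0684 mol.
Step 2 (HCl:H2O = 1:1): theoretical n(H2O) = 7.0684 mol, so theoretical mass = 7.0684 × 18.016 = 127.35 g.
At 95.37% yield, actual mass of H2O = 127.35 × 0.9537 = 121.45 g.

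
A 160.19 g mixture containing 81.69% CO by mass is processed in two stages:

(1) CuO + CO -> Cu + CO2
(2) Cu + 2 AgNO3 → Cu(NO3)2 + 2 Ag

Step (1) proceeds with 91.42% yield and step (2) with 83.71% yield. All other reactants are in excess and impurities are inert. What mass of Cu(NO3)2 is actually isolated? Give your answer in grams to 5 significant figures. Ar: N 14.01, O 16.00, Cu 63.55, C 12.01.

Pure CO = 160.19 × 0.8169 = 130.859 g.
M(CO) = 12.01 + 16.00 = 28.01 g/mol.
M(Cu(NO3)2) = 63.55 + 2(14.01) + 6(16.00) = 187.57 g/mol.
n(CO) = 130.859 / 28.01 = 4.67187 mol.
Step 1 (CO:Cu = 1:1): theoretical n(Cu) = 4.67187 mol; at 91.42% yield, n(Cu) = 4.27103 mol.
Step 2 (Cu:Cu(NO3)2 = 1:1): theoretical n(Cu(NO3)2) = 4.27103 mol, so theoretical mass = 4.27103 × 187.57 = 801.117 g.
At 83.71% yield, actual mass of Cu(NO3)2 = 801.117 × 0.8371 = 670.615 g.

670.61 g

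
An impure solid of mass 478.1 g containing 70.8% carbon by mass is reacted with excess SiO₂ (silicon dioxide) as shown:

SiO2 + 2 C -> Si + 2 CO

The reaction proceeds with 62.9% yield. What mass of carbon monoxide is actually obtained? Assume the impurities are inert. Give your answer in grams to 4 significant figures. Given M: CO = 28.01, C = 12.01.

496.6 g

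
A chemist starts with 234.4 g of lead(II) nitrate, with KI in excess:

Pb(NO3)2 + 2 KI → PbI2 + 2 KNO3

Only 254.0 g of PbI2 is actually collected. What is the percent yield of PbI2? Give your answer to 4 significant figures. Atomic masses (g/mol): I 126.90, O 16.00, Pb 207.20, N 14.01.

77.86 %

M(Pb(NO3)2) = 207.20 + 2(14.01) + 6(16.00) = 331.22 g/mol.
M(PbI2) = 207.20 + 2(126.90) = 461.00 g/mol.
n(Pb(NO3)2) = 234.40 g / 331.22 g/mol = 0.70769 mol.
From the equation the Pb(NO3)2:PbI2 mole ratio is 1:1, so n(PbI2) = 0.70769 × 1/1 = 0.70769 mol.
Mass of PbI2 = 0.70769 mol × 461.00 g/mol = 326.24 g.
This is the theoretical yield. Percent yield = 254.0 g / 326.24 g × 100% = 77.856%.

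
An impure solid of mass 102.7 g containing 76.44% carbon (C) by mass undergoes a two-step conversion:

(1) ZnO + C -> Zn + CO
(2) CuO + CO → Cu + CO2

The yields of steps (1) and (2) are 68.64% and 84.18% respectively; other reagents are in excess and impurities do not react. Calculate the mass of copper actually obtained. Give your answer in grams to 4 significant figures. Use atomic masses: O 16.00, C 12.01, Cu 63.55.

240.0 g

Pure C = 102.7 × 0.7644 = 78.504 g.
M(C) = 12.01 g/mol.
M(Cu) = 63.55 g/mol.
n(C) = 78.504 / 12.01 = 6.5365 mol.
Step 1 (C:CO = 1:1): theoretical n(CO) = 6.5365 mol; at 68.64% yield, n(CO) = 4.4867 mol.
Step 2 (CO:Cu = 1:1): theoretical n(Cu) = 4.4867 mol, so theoretical mass = 4.4867 × 63.55 = 285.13 g.
At 84.18% yield, actual mass of Cu = 285.13 × 0.8418 = 240.02 g.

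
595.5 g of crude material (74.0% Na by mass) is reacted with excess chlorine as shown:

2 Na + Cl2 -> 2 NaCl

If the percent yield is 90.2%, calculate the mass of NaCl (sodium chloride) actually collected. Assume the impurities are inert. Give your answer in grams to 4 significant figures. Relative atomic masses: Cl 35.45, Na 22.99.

1010 g

Pure Na available = 595.5 g × 0.740 = 440.67 g.
M(Na) = 22.99 g/mol.
M(NaCl) = 22.99 + 35.45 = 58.44 g/mol.
n(Na) = 440.67 g / 22.99 g/mol = 19.168 mol.
From the equation the Na:NaCl mole ratio is 2:2, so n(NaCl) = 19.168 × 2/2 = 19.168 mol.
Mass of NaCl = 19.168 mol × 58.44 g/mol = 1120.2 g.
Actual mass collected = 1120.2 g × 0.902 = 1010.4 g.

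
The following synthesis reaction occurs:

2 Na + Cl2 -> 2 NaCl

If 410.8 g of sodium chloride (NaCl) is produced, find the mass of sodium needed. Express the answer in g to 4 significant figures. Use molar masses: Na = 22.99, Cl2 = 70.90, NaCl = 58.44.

161.6 g

n(NaCl) = 410.80 g / 58.44 g/mol = 7.0294 mol.
From the equation the NaCl:Na mole ratio is 2:2, so n(Na) = 7.0294 × 2/2 = 7.0294 mol.
Mass of Na = 7.0294 mol × 22.99 g/mol = 161.61 g.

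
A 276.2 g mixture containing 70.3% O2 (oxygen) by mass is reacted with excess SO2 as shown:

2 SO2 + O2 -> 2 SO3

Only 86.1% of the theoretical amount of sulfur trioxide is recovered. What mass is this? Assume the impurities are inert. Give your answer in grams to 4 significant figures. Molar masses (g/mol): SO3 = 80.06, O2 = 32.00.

Pure O2 available = 276.2 g × 0.703 = 194.17 g.
n(O2) = 194.17 g / 32.00 g/mol = 6.0678 mol.
From the equation the O2:SO3 mole ratio is 1:2, so n(SO3) = 6.0678 × 2/1 = 12.136 mol.
Mass of SO3 = 12.136 mol × 80.06 g/mol = 971.57 g.
Actual mass collected = 971.57 g × 0.861 = 836.52 g.

836.5 g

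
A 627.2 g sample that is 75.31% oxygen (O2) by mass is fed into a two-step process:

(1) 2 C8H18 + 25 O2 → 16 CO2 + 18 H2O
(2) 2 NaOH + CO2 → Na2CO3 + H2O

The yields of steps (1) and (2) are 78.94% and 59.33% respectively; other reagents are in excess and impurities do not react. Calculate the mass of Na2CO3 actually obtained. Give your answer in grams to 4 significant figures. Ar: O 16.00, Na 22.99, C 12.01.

468.9 g

Pure O2 = 627.2 × 0.7531 = 472.34 g.
M(O2) = 2(16.00) = 32.00 g/mol.
M(Na2CO3) = 2(22.99) + 12.01 + 3(16.00) = 105.99 g/mol.
n(O2) = 472.34 / 32.00 = 14.761 mol.
Step 1 (O2:CO2 = 25:16): theoretical n(CO2) = 9.4469 mol; at 78.94% yield, n(CO2) = 7.4574 mol.
Step 2 (CO2:Na2CO3 = 1:1): theoretical n(Na2CO3) = 7.4574 mol, so theoretical mass = 7.4574 × 105.99 = 790.41 g.
At 59.33% yield, actual mass of Na2CO3 = 790.41 × 0.5933 = 468.95 g.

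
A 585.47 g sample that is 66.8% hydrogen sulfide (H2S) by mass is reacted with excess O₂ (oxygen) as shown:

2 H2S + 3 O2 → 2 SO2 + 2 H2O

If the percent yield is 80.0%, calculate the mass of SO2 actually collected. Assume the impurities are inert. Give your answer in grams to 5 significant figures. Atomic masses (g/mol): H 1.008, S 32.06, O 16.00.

588.18 g

Pure H2S available = 585.47 g × 0.668 = 391.094 g.
M(H2S) = 2(1.008) + 32.06 = 34.076 g/mol.
M(SO2) = 32.06 + 2(16.00) = 64.06 g/mol.
n(H2S) = 391.094 g / 34.076 g/mol = 11.4771 mol.
From the equation the H2S:SO2 mole ratio is 2:2, so n(SO2) = 11.4771 × 2/2 = 11.4771 mol.
Mass of SO2 = 11.4771 mol × 64.06 g/mol = 735.224 g.
Actual mass collected = 735.224 g × 0.800 = 588.179 g.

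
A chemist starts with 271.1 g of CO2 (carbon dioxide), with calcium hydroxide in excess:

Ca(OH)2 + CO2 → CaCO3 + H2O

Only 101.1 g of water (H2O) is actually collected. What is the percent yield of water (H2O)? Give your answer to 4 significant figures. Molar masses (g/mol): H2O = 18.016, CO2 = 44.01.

n(CO2) = 271.10 g / 44.01 g/mol = 6.1600 mol.
From the equation the CO2:H2O mole ratio is 1:1, so n(H2O) = 6.1600 × 1/1 = 6.1600 mol.
Mass of H2O = 6.1600 mol × 18.016 g/mol = 110.98 g.
This is the theoretical yield. Percent yield = 101.1 g / 110.98 g × 100% = 91.099%.

91.10 %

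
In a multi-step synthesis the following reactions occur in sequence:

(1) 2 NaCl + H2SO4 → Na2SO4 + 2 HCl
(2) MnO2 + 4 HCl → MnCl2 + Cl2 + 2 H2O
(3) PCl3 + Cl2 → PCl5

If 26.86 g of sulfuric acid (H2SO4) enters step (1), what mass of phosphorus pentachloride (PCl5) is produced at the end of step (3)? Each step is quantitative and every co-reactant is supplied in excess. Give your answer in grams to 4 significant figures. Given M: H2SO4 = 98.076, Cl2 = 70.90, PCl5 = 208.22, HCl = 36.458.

n(H2SO4) = 26.86 / 98.076 = 0.27387 mol.
Reaction (1): H2SO4→HCl ratio 1:2 ⇒ n(HCl) = 0.54774 mol.
Reaction (2): HCl→Cl2 ratio 4:1 ⇒ n(Cl2) = 0.13693 mol.
Reaction (3): Cl2→PCl5 ratio 1:1 ⇒ n(PCl5) = 0.13693 mol.
Mass of PCl5 = 0.13693 × 208.22 = 28.513 g.

28.51 g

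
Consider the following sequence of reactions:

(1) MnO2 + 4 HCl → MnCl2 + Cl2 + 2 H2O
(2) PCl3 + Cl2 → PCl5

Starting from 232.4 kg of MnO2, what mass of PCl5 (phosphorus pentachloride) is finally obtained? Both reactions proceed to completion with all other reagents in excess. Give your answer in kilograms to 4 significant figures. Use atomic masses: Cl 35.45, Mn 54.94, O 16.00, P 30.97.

M(MnO2) = 54.94 + 2(16.00) = 86.94 g/mol.
M(PCl5) = 30.97 + 5(35.45) = 208.22 g/mol.
232.4 kg = 232400 g.
n(MnO2) = 232400 / 86.94 = 2673.1 mol.
Step 1 gives a 1:1 ratio of MnO2 to Cl2, so n(Cl2) = 2673.1 mol.
In step 2 the Cl2:PCl5 ratio is 1:1, so n(PCl5) = 2673.1 mol.
Mass of PCl5 = 2673.1 × 208.22 = 556590 g = 556.6 kg.

556.6 kg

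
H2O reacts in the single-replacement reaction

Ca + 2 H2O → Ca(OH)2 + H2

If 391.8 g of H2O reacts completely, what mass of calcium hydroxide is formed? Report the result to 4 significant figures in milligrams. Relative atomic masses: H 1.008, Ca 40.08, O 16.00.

M(H2O) = 2(1.008) + 16.00 = 18.016 g/mol.
M(Ca(OH)2) = 40.08 + 2(16.00) + 2(1.008) = 74.096 g/mol.
n(H2O) = 391.80 g / 18.016 g/mol = 21.747 mol.
From the equation the H2O:Ca(OH)2 mole ratio is 2:1, so n(Ca(OH)2) = 21.747 × 1/2 = 10.874 mol.
Mass of Ca(OH)2 = 10.874 mol × 74.096 g/mol = 805.70 g.
Converting to mg: 805.70 g = 805700 mg.

805700 mg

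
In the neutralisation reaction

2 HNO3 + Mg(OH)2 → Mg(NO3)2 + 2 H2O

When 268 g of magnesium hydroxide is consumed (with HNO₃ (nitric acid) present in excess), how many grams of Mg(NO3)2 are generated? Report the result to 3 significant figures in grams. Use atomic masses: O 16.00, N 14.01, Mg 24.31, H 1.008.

682 g

M(Mg(OH)2) = 24.31 + 2(16.00) + 2(1.008) = 58.326 g/mol.
M(Mg(NO3)2) = 24.31 + 2(14.01) + 6(16.00) = 148.33 g/mol.
n(Mg(OH)2) = 268.0 g / 58.326 g/mol = 4.595 mol.
From the equation the Mg(OH)2:Mg(NO3)2 mole ratio is 1:1, so n(Mg(NO3)2) = 4.595 × 1/1 = 4.595 mol.
Mass of Mg(NO3)2 = 4.595 mol × 148.33 g/mol = 681.6 g.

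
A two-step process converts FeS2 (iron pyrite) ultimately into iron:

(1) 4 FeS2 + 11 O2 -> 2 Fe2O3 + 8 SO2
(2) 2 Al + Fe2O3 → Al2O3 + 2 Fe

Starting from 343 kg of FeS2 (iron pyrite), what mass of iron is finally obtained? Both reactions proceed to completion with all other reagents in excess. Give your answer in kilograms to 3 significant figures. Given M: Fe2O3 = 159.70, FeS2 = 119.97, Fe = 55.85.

160 kg

343 kg = 343000 g.
n(FeS2) = 343000 / 119.97 = 2859 mol.
Step 1 gives a 4:2 ratio of FeS2 to Fe2O3, so n(Fe2O3) = 1430 mol.
In step 2 the Fe2O3:Fe ratio is 1:2, so n(Fe) = 2859 mol.
Mass of Fe = 2859 × 55.85 = 159700 g = 160 kg.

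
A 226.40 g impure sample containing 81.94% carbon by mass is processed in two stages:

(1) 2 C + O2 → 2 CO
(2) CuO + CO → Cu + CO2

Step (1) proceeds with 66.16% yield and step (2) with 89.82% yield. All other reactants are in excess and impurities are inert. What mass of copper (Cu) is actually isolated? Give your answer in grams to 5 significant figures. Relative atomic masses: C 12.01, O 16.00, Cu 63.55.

583.33 g

Pure C = 226.40 × 0.8194 = 185.512 g.
M(C) = 12.01 g/mol.
M(Cu) = 63.55 g/mol.
n(C) = 185.512 / 12.01 = 15.4465 mol.
Step 1 (C:CO = 2:2): theoretical n(CO) = 15.4465 mol; at 66.16% yield, n(CO) = 10.2194 mol.
Step 2 (CO:Cu = 1:1): theoretical n(Cu) = 10.2194 mol, so theoretical mass = 10.2194 × 63.55 = 649.442 g.
At 89.82% yield, actual mass of Cu = 649.442 × 0.8982 = 583.329 g.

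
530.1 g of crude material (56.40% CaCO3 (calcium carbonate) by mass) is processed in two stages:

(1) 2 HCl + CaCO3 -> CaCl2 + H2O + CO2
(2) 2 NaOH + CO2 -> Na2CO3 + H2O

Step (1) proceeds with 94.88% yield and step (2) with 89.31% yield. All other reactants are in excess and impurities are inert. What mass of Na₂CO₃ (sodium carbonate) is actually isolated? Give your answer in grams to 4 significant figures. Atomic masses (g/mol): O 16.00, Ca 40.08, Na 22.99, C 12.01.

268.3 g

Pure CaCO3 = 530.1 × 0.5640 = 298.98 g.
M(CaCO3) = 40.08 + 12.01 + 3(16.00) = 100.09 g/mol.
M(Na2CO3) = 2(22.99) + 12.01 + 3(16.00) = 105.99 g/mol.
n(CaCO3) = 298.98 / 100.09 = 2.9871 mol.
Step 1 (CaCO3:CO2 = 1:1): theoretical n(CO2) = 2.9871 mol; at 94.88% yield, n(CO2) = 2.8341 mol.
Step 2 (CO2:Na2CO3 = 1:1): theoretical n(Na2CO3) = 2.8341 mol, so theoretical mass = 2.8341 × 105.99 = 300.39 g.
At 89.31% yield, actual mass of Na2CO3 = 300.39 × 0.8931 = 268.28 g.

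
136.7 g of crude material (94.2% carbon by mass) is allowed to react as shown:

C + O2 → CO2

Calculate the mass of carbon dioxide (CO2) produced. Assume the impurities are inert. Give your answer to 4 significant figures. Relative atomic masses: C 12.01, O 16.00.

Mass of pure C = 136.7 g × 0.942 = 128.77 g.
M(C) = 12.01 g/mol.
M(CO2) = 12.01 + 2(16.00) = 44.01 g/mol.
n(C) = 128.77 g / 12.01 g/mol = 10.722 mol.
From the equation the C:CO2 mole ratio is 1:1, so n(CO2) = 10.722 × 1/1 = 10.722 mol.
Mass of CO2 = 10.722 mol × 44.01 g/mol = 471.88 g.

471.9 g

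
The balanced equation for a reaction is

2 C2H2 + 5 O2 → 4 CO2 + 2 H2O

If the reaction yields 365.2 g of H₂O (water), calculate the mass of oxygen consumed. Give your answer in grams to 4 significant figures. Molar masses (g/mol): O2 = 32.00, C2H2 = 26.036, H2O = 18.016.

n(H2O) = 365.20 g / 18.016 g/mol = 20.271 mol.
From the equation the H2O:O2 mole ratio is 2:5, so n(O2) = 20.271 × 5/2 = 50.677 mol.
Mass of O2 = 50.677 mol × 32.00 g/mol = 1621.7 g.

1622 g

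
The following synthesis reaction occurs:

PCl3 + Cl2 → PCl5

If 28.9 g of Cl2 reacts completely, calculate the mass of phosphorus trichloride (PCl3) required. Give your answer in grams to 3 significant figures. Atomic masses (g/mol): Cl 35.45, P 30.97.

M(Cl2) = 2(35.45) = 70.90 g/mol.
M(PCl3) = 30.97 + 3(35.45) = 137.32 g/mol.
n(Cl2) = 28.90 g / 70.90 g/mol = 0.4076 mol.
From the equation the Cl2:PCl3 mole ratio is 1:1, so n(PCl3) = 0.4076 × 1/1 = 0.4076 mol.
Mass of PCl3 = 0.4076 mol × 137.32 g/mol = 55.97 g.

56.0 g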